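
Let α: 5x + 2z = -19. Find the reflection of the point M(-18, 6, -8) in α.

(12, 6, 4)

λ = (n·M − d)/|n|² = (-106 − (-19))/29 = -3.
Reflection = M − 2λn = (-18, 6, -8) − (-6)·(5, 0, 2) = (12, 6, 4).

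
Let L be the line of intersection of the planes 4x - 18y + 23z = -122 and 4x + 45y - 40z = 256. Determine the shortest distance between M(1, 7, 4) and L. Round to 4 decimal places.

Direction of L: (4, -18, 23) × (4, 45, -40) = (-315, 252, 252).
A point on L: solving the two plane equations with x = -6 gives (-6, 8, 2).
Taking (-6, 8, 2) on L with direction v = (-315, 252, 252): w = M − (-6, 8, 2) = (7, -1, 2), and w × v = (-756, -2394, 1449).
Distance = |w × v| / |v| = √8402373 / √226233 ≈ 6.0943.

6.0943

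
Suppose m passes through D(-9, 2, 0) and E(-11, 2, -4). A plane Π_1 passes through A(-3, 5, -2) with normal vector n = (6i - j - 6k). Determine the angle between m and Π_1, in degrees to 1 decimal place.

18.3

A direction vector for m is E − D = (-2, 0, -4).
Π_1: n·r = n·A gives 6x - y - 6z = -11.
sin θ = |n·v| / (|n||v|) = |12| / (√73 · √20) = 0.31405.
θ ≈ 18.3°.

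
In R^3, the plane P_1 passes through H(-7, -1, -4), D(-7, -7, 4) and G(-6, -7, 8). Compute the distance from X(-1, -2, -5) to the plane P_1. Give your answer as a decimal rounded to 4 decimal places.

HD = (0, -6, 8), HG = (1, -6, 12); a normal to P_1 is HD × HG = (-24, 8, 6).
Using H: P_1 has equation -24x + 8y + 6z = 136.
n·X − d = (-24)·(-1) + (8)·(-2) + (6)·(-5) − 136 = -158; |n| = √676.
Distance = |-158| / √676 = 158/√676 ≈ 6.0769.

6.0769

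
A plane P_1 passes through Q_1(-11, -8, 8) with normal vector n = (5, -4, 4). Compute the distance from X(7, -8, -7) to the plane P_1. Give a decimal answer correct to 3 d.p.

3.974

P_1: n·r = n·Q_1 gives 5x - 4y + 4z = 9.
n·X − d = (5)·(7) + (-4)·(-8) + (4)·(-7) − 9 = 30; |n| = √57.
Distance = |30| / √57 = 30/√57 ≈ 3.974.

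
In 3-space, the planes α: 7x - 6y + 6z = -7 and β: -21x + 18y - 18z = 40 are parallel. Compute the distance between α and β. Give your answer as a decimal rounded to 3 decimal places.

Rescale β by 1/(-3): 7x - 6y + 6z = -40/3. Then distance = |-7 − (-40/3)| / √121 ≈ 0.576.

0.576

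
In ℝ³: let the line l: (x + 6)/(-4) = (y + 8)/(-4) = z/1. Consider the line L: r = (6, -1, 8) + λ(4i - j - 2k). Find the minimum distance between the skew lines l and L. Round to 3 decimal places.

l has direction (-4, -4, 1) through (-6, -8, 0).
Common perpendicular direction n = (-4, -4, 1) × (4, -1, -2) = (9, -4, 20).
With w = (6, -1, 8) − (-6, -8, 0) = (12, 7, 8), w · n = 240.
Distance = |w · n| / |n| = |240| / √497 ≈ 10.765.

10.765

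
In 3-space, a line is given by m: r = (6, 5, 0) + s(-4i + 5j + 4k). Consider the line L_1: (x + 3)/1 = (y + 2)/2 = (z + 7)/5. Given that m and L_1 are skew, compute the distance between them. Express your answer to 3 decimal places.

7.153

L_1 has direction (1, 2, 5) through (-3, -2, -7).
Common perpendicular direction n = (-4, 5, 4) × (1, 2, 5) = (17, 24, -13).
With w = (-3, -2, -7) − (6, 5, 0) = (-9, -7, -7), w · n = -230.
Distance = |w · n| / |n| = |-230| / √1034 ≈ 7.153.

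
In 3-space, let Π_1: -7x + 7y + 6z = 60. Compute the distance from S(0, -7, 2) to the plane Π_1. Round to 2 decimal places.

n·S − d = (-7)·(0) + (7)·(-7) + (6)·(2) − 60 = -97; |n| = √134.
Distance = |-97| / √134 = 97/√134 ≈ 8.38.

8.38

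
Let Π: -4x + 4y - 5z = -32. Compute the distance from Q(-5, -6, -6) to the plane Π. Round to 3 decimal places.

n·Q − d = (-4)·(-5) + (4)·(-6) + (-5)·(-6) − (-32) = 58; |n| = √57.
Distance = |58| / √57 = 58/√57 ≈ 7.682.

7.682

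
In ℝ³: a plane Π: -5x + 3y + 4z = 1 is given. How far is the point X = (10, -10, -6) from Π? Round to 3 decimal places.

14.849

n·X − d = (-5)·(10) + (3)·(-10) + (4)·(-6) − 1 = -105; |n| = √50.
Distance = |-105| / √50 = 105/√50 ≈ 14.849.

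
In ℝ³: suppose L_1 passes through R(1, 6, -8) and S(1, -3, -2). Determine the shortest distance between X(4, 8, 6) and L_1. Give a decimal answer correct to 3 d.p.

13.106

A direction vector for L_1 is S − R = (0, -9, 6).
Taking (1, 6, -8) on L_1 with direction v = (0, -9, 6): w = X − (1, 6, -8) = (3, 2, 14), and w × v = (138, -18, -27).
Distance = |w × v| / |v| = √20097 / √117 ≈ 13.106.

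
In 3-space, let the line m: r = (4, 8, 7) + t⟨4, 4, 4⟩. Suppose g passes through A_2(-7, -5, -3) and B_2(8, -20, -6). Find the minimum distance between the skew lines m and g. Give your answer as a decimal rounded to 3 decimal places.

1.784

A direction vector for g is B_2 − A_2 = (15, -15, -3).
Common perpendicular direction n = (4, 4, 4) × (15, -15, -3) = (48, 72, -120).
With w = (-7, -5, -3) − (4, 8, 7) = (-11, -13, -10), w · n = -264.
Distance = |w · n| / |n| = |-264| / √21888 ≈ 1.784.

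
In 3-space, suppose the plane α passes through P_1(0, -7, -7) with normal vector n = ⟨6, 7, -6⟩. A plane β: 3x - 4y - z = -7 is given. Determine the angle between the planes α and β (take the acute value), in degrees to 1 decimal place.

α: n·r = n·P_1 gives 6x + 7y - 6z = -7.
cos θ = |n₁·n₂| / (|n₁||n₂|) = |-4| / (√121 · √26).
θ = arccos(0.07131) ≈ 85.9°.

85.9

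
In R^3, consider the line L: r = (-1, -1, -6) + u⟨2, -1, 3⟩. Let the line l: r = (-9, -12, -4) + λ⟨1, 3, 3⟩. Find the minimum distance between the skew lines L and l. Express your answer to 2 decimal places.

Common perpendicular direction n = (2, -1, 3) × (1, 3, 3) = (-12, -3, 7).
With w = (-9, -12, -4) − (-1, -1, -6) = (-8, -11, 2), w · n = 143.
Distance = |w · n| / |n| = |143| / √202 ≈ 10.06.

10.06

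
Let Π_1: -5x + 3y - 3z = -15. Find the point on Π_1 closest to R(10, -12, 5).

(0, -6, -1)

Foot = R − λn with λ = (n·R − d)/|n|² = (-101 − (-15))/43 = -2.
Foot = (10, -12, 5) − (-2)·(-5, 3, -3) = (0, -6, -1).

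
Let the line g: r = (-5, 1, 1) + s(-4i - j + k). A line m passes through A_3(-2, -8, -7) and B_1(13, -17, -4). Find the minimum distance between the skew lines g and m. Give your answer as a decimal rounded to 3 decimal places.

10.911

A direction vector for m is B_1 − A_3 = (15, -9, 3).
Common perpendicular direction n = (-4, -1, 1) × (15, -9, 3) = (6, 27, 51).
With w = (-2, -8, -7) − (-5, 1, 1) = (3, -9, -8), w · n = -633.
Distance = |w · n| / |n| = |-633| / √3366 ≈ 10.911.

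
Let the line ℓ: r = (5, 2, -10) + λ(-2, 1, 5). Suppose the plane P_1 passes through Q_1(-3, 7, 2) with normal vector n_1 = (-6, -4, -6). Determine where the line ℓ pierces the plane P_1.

(1, 4, 0)

P_1: n_1·r = n_1·Q_1 gives -6x - 4y - 6z = -22.
Substitute r = (5, 2, -10) + t(-2, 1, 5) into the plane: 22 + (-22)t = -22, so t = 2.
Intersection: (5, 2, -10) + 2·(-2, 1, 5) = (1, 4, 0).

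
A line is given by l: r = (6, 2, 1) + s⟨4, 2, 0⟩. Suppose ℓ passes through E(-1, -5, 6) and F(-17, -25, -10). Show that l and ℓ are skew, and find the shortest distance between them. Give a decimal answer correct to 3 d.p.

5.385

A direction vector for ℓ is F − E = (-16, -20, -16).
Common perpendicular direction n = (4, 2, 0) × (-16, -20, -16) = (-32, 64, -48).
With w = (-1, -5, 6) − (6, 2, 1) = (-7, -7, 5), w · n = -464.
Since n ≠ 0 the lines are not parallel, and w · n = -464 ≠ 0 so they do not intersect; hence they are skew.
Distance = |w · n| / |n| = |-464| / √7424 ≈ 5.385.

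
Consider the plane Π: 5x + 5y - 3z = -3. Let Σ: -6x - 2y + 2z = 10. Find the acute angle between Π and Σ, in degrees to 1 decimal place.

cos θ = |n₁·n₂| / (|n₁||n₂|) = |-46| / (√59 · √44).
θ = arccos(0.90283) ≈ 25.5°.

25.5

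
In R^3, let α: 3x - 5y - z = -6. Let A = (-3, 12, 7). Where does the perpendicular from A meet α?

Foot = A − λn with λ = (n·A − d)/|n|² = (-76 − (-6))/35 = -2.
Foot = (-3, 12, 7) − (-2)·(3, -5, -1) = (3, 2, 5).

(3, 2, 5)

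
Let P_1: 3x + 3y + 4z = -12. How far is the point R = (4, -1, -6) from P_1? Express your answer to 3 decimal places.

0.514

n·R − d = (3)·(4) + (3)·(-1) + (4)·(-6) − (-12) = -3; |n| = √34.
Distance = |-3| / √34 = 3/√34 ≈ 0.514.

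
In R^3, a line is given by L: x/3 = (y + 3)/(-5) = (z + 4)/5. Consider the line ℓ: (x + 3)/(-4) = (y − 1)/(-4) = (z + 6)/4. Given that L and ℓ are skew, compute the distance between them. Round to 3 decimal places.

L has direction (3, -5, 5) through (0, -3, -4).
ℓ has direction (-4, -4, 4) through (-3, 1, -6).
Common perpendicular direction n = (3, -5, 5) × (-4, -4, 4) = (0, -32, -32).
With w = (-3, 1, -6) − (0, -3, -4) = (-3, 4, -2), w · n = -64.
Distance = |w · n| / |n| = |-64| / √2048 ≈ 1.414.

1.414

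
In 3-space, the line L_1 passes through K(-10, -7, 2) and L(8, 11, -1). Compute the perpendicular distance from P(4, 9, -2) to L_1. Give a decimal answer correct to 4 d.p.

A direction vector for L_1 is L − K = (18, 18, -3).
Taking (-10, -7, 2) on L_1 with direction v = (18, 18, -3): w = P − (-10, -7, 2) = (14, 16, -4), and w × v = (24, -30, -36).
Distance = |w × v| / |v| = √2772 / √657 ≈ 2.0541.

2.0541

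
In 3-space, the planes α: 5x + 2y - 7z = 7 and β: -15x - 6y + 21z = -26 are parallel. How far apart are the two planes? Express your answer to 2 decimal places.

0.19

Rescale β by 1/(-3): 5x + 2y - 7z = 26/3. Then distance = |7 − (26/3)| / √78 ≈ 0.19.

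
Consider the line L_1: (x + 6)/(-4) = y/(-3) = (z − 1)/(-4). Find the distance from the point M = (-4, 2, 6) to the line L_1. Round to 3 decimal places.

L_1 has direction (-4, -3, -4) through (-6, 0, 1).
Taking (-6, 0, 1) on L_1 with direction v = (-4, -3, -4): w = M − (-6, 0, 1) = (2, 2, 5), and w × v = (7, -12, 2).
Distance = |w × v| / |v| = √197 / √41 ≈ 2.192.

2.192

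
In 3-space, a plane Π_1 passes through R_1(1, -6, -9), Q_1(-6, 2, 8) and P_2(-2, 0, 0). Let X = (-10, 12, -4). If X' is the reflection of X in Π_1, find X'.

(10, 4, 8)

R_1Q_1 = (-7, 8, 17), R_1P_2 = (-3, 6, 9); a normal to Π_1 is R_1Q_1 × R_1P_2 = (-30, 12, -18).
Using R_1: Π_1 has equation -30x + 12y - 18z = 60.
λ = (n·X − d)/|n|² = (516 − 60)/1368 = 1/3.
Reflection = X − 2λn = (-10, 12, -4) − (2/3)·(-30, 12, -18) = (10, 4, 8).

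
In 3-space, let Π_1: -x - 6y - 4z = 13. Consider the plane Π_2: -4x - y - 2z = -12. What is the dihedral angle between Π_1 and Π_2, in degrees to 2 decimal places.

57.35

cos θ = |n₁·n₂| / (|n₁||n₂|) = |18| / (√53 · √21).
θ = arccos(0.53954) ≈ 57.35°.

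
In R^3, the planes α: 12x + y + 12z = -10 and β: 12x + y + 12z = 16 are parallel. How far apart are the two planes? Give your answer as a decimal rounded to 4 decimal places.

Same normal n = (12, 1, 12) with |n| = √289; distance = |-10 − 16| / |n| = 26/√289 ≈ 1.5294.

1.5294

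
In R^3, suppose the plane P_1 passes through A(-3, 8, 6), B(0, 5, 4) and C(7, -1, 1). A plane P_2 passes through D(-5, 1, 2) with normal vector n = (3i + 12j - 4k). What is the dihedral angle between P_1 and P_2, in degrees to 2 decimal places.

AB = (3, -3, -2), AC = (10, -9, -5); a normal to P_1 is AB × AC = (-3, -5, 3).
Using A: P_1 has equation -3x - 5y + 3z = -13.
P_2: n·r = n·D gives 3x + 12y - 4z = -11.
cos θ = |n₁·n₂| / (|n₁||n₂|) = |-81| / (√43 · √169).
θ = arccos(0.95018) ≈ 18.16°.

18.16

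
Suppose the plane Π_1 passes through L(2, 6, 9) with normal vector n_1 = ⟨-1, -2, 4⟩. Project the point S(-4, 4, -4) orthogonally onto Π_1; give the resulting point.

Π_1: n_1·r = n_1·L gives -x - 2y + 4z = 22.
Foot = S − λn with λ = (n·S − d)/|n|² = (-20 − 22)/21 = -2.
Foot = (-4, 4, -4) − (-2)·(-1, -2, 4) = (-6, 0, 4).

(-6, 0, 4)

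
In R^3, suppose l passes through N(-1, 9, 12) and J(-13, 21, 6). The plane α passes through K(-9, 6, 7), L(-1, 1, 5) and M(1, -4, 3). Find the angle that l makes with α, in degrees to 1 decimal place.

33.9

A direction vector for l is J − N = (-12, 12, -6).
KL = (8, -5, -2), KM = (10, -10, -4); a normal to α is KL × KM = (0, 12, -30).
Using K: α has equation 12y - 30z = -138.
sin θ = |n·v| / (|n||v|) = |324| / (√1044 · √324) = 0.55709.
θ ≈ 33.9°.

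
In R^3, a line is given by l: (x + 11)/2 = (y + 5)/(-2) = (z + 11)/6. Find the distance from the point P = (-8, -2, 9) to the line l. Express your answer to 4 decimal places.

l has direction (2, -2, 6) through (-11, -5, -11).
Taking (-11, -5, -11) on l with direction v = (2, -2, 6): w = P − (-11, -5, -11) = (3, 3, 20), and w × v = (58, 22, -12).
Distance = |w × v| / |v| = √3992 / √44 ≈ 9.5251.

9.5251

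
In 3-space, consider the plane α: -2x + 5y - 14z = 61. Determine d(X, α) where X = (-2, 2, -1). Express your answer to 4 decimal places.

2.2000

n·X − d = (-2)·(-2) + (5)·(2) + (-14)·(-1) − 61 = -33; |n| = √225.
Distance = |-33| / √225 = 33/√225 ≈ 2.2000.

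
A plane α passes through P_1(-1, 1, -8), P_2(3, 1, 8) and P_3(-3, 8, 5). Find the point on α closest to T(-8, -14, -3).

P_1P_2 = (4, 0, 16), P_1P_3 = (-2, 7, 13); a normal to α is P_1P_2 × P_1P_3 = (-112, -84, 28).
Using P_1: α has equation -112x - 84y + 28z = -196.
Foot = T − λn with λ = (n·T − d)/|n|² = (1988 − (-196))/20384 = 3/28.
Foot = (-8, -14, -3) − (3/28)·(-112, -84, 28) = (4, -5, -6).

(4, -5, -6)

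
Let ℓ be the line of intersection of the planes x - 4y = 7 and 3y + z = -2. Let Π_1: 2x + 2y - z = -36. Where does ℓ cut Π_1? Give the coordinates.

(-9, -4, 10)

Direction of ℓ: (1, -4, 0) × (0, 3, 1) = (-4, -1, 3).
A point on ℓ: solving the two plane equations with x = 3 gives (3, -1, 1).
Substitute r = (3, -1, 1) + t(-4, -1, 3) into the plane: 3 + (-13)t = -36, so t = 3.
Intersection: (3, -1, 1) + 3·(-4, -1, 3) = (-9, -4, 10).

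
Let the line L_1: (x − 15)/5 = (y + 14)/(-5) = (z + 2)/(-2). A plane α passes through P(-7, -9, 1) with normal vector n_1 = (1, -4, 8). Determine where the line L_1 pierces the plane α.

L_1 has direction (5, -5, -2) through (15, -14, -2).
α: n_1·r = n_1·P gives x - 4y + 8z = 37.
Substitute r = (15, -14, -2) + t(5, -5, -2) into the plane: 55 + 9t = 37, so t = -2.
Intersection: (15, -14, -2) + (-2)·(5, -5, -2) = (5, -4, 2).

(5, -4, 2)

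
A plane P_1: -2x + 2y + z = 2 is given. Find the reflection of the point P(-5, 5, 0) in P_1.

λ = (n·P − d)/|n|² = (20 − 2)/9 = 2.
Reflection = P − 2λn = (-5, 5, 0) − 4·(-2, 2, 1) = (3, -3, -4).

(3, -3, -4)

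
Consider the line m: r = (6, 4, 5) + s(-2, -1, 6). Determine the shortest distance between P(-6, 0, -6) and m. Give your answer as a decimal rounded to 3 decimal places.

Taking (6, 4, 5) on m with direction v = (-2, -1, 6): w = P − (6, 4, 5) = (-12, -4, -11), and w × v = (-35, 94, 4).
Distance = |w × v| / |v| = √10077 / √41 ≈ 15.677.

15.677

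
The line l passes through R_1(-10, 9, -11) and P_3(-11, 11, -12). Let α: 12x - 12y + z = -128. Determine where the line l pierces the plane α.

A direction vector for l is P_3 − R_1 = (-1, 2, -1).
Substitute r = (-10, 9, -11) + t(-1, 2, -1) into the plane: -239 + (-37)t = -128, so t = -3.
Intersection: (-10, 9, -11) + (-3)·(-1, 2, -1) = (-7, 3, -8).

(-7, 3, -8)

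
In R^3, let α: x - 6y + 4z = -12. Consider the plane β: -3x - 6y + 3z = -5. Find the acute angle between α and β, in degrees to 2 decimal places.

32.74

cos θ = |n₁·n₂| / (|n₁||n₂|) = |45| / (√53 · √54).
θ = arccos(0.84116) ≈ 32.74°.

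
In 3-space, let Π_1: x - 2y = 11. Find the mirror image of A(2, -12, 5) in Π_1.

(-4, 0, 5)

λ = (n·A − d)/|n|² = (26 − 11)/5 = 3.
Reflection = A − 2λn = (2, -12, 5) − 6·(1, -2, 0) = (-4, 0, 5).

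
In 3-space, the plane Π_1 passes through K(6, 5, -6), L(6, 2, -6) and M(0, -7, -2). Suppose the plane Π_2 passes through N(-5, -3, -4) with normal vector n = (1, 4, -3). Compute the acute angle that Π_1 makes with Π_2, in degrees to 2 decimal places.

67.62

KL = (0, -3, 0), KM = (-6, -12, 4); a normal to Π_1 is KL × KM = (-12, 0, -18).
Using K: Π_1 has equation -12x - 18z = 36.
Π_2: n·r = n·N gives x + 4y - 3z = -5.
cos θ = |n₁·n₂| / (|n₁||n₂|) = |42| / (√468 · √26).
θ = arccos(0.38075) ≈ 67.62°.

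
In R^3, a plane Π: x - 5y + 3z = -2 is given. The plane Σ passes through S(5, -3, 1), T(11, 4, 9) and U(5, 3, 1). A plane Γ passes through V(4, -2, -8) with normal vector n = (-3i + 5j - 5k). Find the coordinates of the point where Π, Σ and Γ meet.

(-1, -4, -7)

ST = (6, 7, 8), SU = (0, 6, 0); a normal to Σ is ST × SU = (-48, 0, 36).
Using S: Σ has equation -48x + 36z = -204.
Γ: n·r = n·V gives -3x + 5y - 5z = 18.
Solving the 3×3 linear system x - 5y + 3z = -2, -48x + 36z = -204, -3x + 5y - 5z = 18 (e.g. by elimination or Cramer's rule, determinant = 840) gives (-1, -4, -7).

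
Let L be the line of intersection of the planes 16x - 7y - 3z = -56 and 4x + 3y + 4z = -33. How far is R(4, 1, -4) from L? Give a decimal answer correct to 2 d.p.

Direction of L: (16, -7, -3) × (4, 3, 4) = (-19, -76, 76).
A point on L: solving the two plane equations with x = -4 gives (-4, 1, -5).
Taking (-4, 1, -5) on L with direction v = (-19, -76, 76): w = R − (-4, 1, -5) = (8, 0, 1), and w × v = (76, -627, -608).
Distance = |w × v| / |v| = √768569 / √11913 ≈ 8.03.

8.03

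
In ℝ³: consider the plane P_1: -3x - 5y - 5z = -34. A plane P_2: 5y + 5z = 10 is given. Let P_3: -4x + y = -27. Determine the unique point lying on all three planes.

(8, 5, -3)

Solving the 3×3 linear system -3x - 5y - 5z = -34, 5y + 5z = 10, -4x + y = -27 (e.g. by elimination or Cramer's rule, determinant = 15) gives (8, 5, -3).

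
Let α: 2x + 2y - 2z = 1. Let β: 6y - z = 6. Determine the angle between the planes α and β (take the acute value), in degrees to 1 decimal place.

48.4

cos θ = |n₁·n₂| / (|n₁||n₂|) = |14| / (√12 · √37).
θ = arccos(0.66441) ≈ 48.4°.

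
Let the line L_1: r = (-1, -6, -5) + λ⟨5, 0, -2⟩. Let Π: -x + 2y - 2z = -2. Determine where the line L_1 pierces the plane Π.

Substitute r = (-1, -6, -5) + t(5, 0, -2) into the plane: -1 + (-1)t = -2, so t = 1.
Intersection: (-1, -6, -5) + 1·(5, 0, -2) = (4, -6, -7).

(4, -6, -7)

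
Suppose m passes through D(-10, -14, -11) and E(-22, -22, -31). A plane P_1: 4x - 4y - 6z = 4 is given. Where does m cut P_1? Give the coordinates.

A direction vector for m is E − D = (-12, -8, -20).
Substitute r = (-10, -14, -11) + t(-12, -8, -20) into the plane: 82 + 104t = 4, so t = -3/4.
Intersection: (-10, -14, -11) + (-3/4)·(-12, -8, -20) = (-1, -8, 4).

(-1, -8, 4)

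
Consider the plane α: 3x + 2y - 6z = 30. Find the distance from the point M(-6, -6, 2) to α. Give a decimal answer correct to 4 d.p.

n·M − d = (3)·(-6) + (2)·(-6) + (-6)·(2) − 30 = -72; |n| = √49.
Distance = |-72| / √49 = 72/√49 ≈ 10.2857.

10.2857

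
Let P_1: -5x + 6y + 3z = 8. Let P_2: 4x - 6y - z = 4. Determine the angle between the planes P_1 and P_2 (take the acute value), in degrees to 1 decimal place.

14.4

cos θ = |n₁·n₂| / (|n₁||n₂|) = |-59| / (√70 · √53).
θ = arccos(0.96865) ≈ 14.4°.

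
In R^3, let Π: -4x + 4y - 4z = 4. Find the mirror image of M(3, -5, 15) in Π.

(-13, 11, -1)

λ = (n·M − d)/|n|² = (-92 − 4)/48 = -2.
Reflection = M − 2λn = (3, -5, 15) − (-4)·(-4, 4, -4) = (-13, 11, -1).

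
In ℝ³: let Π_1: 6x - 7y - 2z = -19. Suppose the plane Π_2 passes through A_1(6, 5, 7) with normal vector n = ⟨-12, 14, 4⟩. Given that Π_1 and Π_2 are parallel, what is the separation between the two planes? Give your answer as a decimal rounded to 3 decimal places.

Π_2: n·r = n·A_1 gives -12x + 14y + 4z = 26.
Rescale Π_2 by 1/(-2): 6x - 7y - 2z = -13. Then distance = |-19 − (-13)| / √89 ≈ 0.636.

0.636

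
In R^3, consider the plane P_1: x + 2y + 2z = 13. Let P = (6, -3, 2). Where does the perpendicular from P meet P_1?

(7, -1, 4)

Foot = P − λn with λ = (n·P − d)/|n|² = (4 − 13)/9 = -1.
Foot = (6, -3, 2) − (-1)·(1, 2, 2) = (7, -1, 4).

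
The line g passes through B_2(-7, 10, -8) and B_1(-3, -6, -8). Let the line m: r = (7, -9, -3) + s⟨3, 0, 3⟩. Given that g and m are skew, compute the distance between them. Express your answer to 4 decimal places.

A direction vector for g is B_1 − B_2 = (4, -16, 0).
Common perpendicular direction n = (4, -16, 0) × (3, 0, 3) = (-48, -12, 48).
With w = (7, -9, -3) − (-7, 10, -8) = (14, -19, 5), w · n = -204.
Distance = |w · n| / |n| = |-204| / √4752 ≈ 2.9593.

2.9593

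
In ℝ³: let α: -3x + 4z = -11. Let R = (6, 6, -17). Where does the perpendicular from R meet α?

Foot = R − λn with λ = (n·R − d)/|n|² = (-86 − (-11))/25 = -3.
Foot = (6, 6, -17) − (-3)·(-3, 0, 4) = (-3, 6, -5).

(-3, 6, -5)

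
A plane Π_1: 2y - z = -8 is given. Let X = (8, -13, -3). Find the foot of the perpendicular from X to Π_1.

Foot = X − λn with λ = (n·X − d)/|n|² = (-23 − (-8))/5 = -3.
Foot = (8, -13, -3) − (-3)·(0, 2, -1) = (8, -7, -6).

(8, -7, -6)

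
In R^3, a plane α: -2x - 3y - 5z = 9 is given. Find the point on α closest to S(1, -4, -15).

(5, 2, -5)

Foot = S − λn with λ = (n·S − d)/|n|² = (85 − 9)/38 = 2.
Foot = (1, -4, -15) − 2·(-2, -3, -5) = (5, 2, -5).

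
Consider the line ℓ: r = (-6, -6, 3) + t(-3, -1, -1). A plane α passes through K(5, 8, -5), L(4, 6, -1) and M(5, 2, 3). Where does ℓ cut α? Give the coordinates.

KL = (-1, -2, 4), KM = (0, -6, 8); a normal to α is KL × KM = (8, 8, 6).
Using K: α has equation 8x + 8y + 6z = 74.
Substitute r = (-6, -6, 3) + t(-3, -1, -1) into the plane: -78 + (-38)t = 74, so t = -4.
Intersection: (-6, -6, 3) + (-4)·(-3, -1, -1) = (6, -2, 7).

(6, -2, 7)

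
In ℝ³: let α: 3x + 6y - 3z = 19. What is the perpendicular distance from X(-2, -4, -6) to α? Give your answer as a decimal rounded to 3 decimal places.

4.219

n·X − d = (3)·(-2) + (6)·(-4) + (-3)·(-6) − 19 = -31; |n| = √54.
Distance = |-31| / √54 = 31/√54 ≈ 4.219.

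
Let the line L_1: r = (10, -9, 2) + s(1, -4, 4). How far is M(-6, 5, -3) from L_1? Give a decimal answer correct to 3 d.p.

14.850

Taking (10, -9, 2) on L_1 with direction v = (1, -4, 4): w = M − (10, -9, 2) = (-16, 14, -5), and w × v = (36, 59, 50).
Distance = |w × v| / |v| = √7277 / √33 ≈ 14.850.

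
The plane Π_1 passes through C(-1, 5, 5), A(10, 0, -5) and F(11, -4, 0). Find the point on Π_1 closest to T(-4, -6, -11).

CA = (11, -5, -10), CF = (12, -9, -5); a normal to Π_1 is CA × CF = (-65, -65, -39).
Using C: Π_1 has equation -65x - 65y - 39z = -455.
Foot = T − λn with λ = (n·T − d)/|n|² = (1079 − (-455))/9971 = 2/13.
Foot = (-4, -6, -11) − (2/13)·(-65, -65, -39) = (6, 4, -5).

(6, 4, -5)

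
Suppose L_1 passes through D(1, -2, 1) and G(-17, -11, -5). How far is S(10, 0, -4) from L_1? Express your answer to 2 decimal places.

7.68

A direction vector for L_1 is G − D = (-18, -9, -6).
Taking (1, -2, 1) on L_1 with direction v = (-18, -9, -6): w = S − (1, -2, 1) = (9, 2, -5), and w × v = (-57, 144, -45).
Distance = |w × v| / |v| = √26010 / √441 ≈ 7.68.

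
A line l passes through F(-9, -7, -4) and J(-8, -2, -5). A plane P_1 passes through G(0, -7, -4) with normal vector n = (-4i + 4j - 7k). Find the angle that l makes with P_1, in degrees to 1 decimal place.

29.5

A direction vector for l is J − F = (1, 5, -1).
P_1: n·r = n·G gives -4x + 4y - 7z = 0.
sin θ = |n·v| / (|n||v|) = |23| / (√81 · √27) = 0.49182.
θ ≈ 29.5°.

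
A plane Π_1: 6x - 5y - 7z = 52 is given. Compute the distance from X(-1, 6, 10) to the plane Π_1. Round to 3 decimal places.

n·X − d = (6)·(-1) + (-5)·(6) + (-7)·(10) − 52 = -158; |n| = √110.
Distance = |-158| / √110 = 158/√110 ≈ 15.065.

15.065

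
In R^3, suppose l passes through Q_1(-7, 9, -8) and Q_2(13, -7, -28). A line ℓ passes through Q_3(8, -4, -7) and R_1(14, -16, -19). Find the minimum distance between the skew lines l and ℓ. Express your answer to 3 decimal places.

A direction vector for l is Q_2 − Q_1 = (20, -16, -20).
A direction vector for ℓ is R_1 − Q_3 = (6, -12, -12).
Common perpendicular direction n = (20, -16, -20) × (6, -12, -12) = (-48, 120, -144).
With w = (8, -4, -7) − (-7, 9, -8) = (15, -13, 1), w · n = -2424.
Distance = |w · n| / |n| = |-2424| / √37440 ≈ 12.528.

12.528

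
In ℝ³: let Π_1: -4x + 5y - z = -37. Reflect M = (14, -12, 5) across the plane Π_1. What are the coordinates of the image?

λ = (n·M − d)/|n|² = (-121 − (-37))/42 = -2.
Reflection = M − 2λn = (14, -12, 5) − (-4)·(-4, 5, -1) = (-2, 8, 1).

(-2, 8, 1)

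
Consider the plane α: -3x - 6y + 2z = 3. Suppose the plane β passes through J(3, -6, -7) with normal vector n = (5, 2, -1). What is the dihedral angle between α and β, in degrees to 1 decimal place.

β: n·r = n·J gives 5x + 2y - z = 10.
cos θ = |n₁·n₂| / (|n₁||n₂|) = |-29| / (√49 · √30).
θ = arccos(0.75638) ≈ 40.9°.

40.9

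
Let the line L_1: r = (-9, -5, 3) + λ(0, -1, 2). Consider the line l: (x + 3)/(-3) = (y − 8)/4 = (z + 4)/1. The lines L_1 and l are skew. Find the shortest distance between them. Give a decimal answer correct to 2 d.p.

l has direction (-3, 4, 1) through (-3, 8, -4).
Common perpendicular direction n = (0, -1, 2) × (-3, 4, 1) = (-9, -6, -3).
With w = (-3, 8, -4) − (-9, -5, 3) = (6, 13, -7), w · n = -111.
Distance = |w · n| / |n| = |-111| / √126 ≈ 9.89.

9.89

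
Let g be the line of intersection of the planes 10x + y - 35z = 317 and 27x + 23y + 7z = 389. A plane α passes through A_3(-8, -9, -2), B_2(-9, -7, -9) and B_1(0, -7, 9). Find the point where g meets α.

Direction of g: (10, 1, -35) × (27, 23, 7) = (812, -1015, 203).
A point on g: solving the two plane equations with x = -2 gives (-2, 22, -9).
A_3B_2 = (-1, 2, -7), A_3B_1 = (8, 2, 11); a normal to α is A_3B_2 × A_3B_1 = (36, -45, -18).
Using A_3: α has equation 36x - 45y - 18z = 153.
Substitute r = (-2, 22, -9) + t(812, -1015, 203) into the plane: -900 + 71253t = 153, so t = 3/203.
Intersection: (-2, 22, -9) + (3/203)·(812, -1015, 203) = (10, 7, -6).

(10, 7, -6)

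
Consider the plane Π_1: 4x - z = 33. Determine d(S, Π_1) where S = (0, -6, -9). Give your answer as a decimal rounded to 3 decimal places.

n·S − d = (4)·(0) + (0)·(-6) + (-1)·(-9) − 33 = -24; |n| = √17.
Distance = |-24| / √17 = 24/√17 ≈ 5.821.

5.821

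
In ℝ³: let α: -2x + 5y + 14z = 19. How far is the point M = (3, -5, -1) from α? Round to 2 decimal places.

4.27

n·M − d = (-2)·(3) + (5)·(-5) + (14)·(-1) − 19 = -64; |n| = √225.
Distance = |-64| / √225 = 64/√225 ≈ 4.27.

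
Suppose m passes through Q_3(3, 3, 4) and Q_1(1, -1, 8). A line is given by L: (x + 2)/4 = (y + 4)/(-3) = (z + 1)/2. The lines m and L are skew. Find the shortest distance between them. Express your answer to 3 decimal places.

A direction vector for m is Q_1 − Q_3 = (-2, -4, 4).
L has direction (4, -3, 2) through (-2, -4, -1).
Common perpendicular direction n = (-2, -4, 4) × (4, -3, 2) = (4, 20, 22).
With w = (-2, -4, -1) − (3, 3, 4) = (-5, -7, -5), w · n = -270.
Distance = |w · n| / |n| = |-270| / √900 ≈ 9.000.

9.000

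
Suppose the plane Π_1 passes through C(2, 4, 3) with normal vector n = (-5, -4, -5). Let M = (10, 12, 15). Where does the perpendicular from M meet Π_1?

Π_1: n·r = n·C gives -5x - 4y - 5z = -41.
Foot = M − λn with λ = (n·M − d)/|n|² = (-173 − (-41))/66 = -2.
Foot = (10, 12, 15) − (-2)·(-5, -4, -5) = (0, 4, 5).

(0, 4, 5)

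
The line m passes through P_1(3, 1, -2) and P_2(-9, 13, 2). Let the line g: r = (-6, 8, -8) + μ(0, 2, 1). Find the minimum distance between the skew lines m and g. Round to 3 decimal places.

A direction vector for m is P_2 − P_1 = (-12, 12, 4).
Common perpendicular direction n = (-12, 12, 4) × (0, 2, 1) = (4, 12, -24).
With w = (-6, 8, -8) − (3, 1, -2) = (-9, 7, -6), w · n = 192.
Distance = |w · n| / |n| = |192| / √736 ≈ 7.077.

7.077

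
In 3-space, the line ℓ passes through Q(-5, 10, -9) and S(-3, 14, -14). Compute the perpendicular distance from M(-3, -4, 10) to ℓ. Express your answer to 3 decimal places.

8.989

A direction vector for ℓ is S − Q = (2, 4, -5).
Taking (-5, 10, -9) on ℓ with direction v = (2, 4, -5): w = M − (-5, 10, -9) = (2, -14, 19), and w × v = (-6, 48, 36).
Distance = |w × v| / |v| = √3636 / √45 ≈ 8.989.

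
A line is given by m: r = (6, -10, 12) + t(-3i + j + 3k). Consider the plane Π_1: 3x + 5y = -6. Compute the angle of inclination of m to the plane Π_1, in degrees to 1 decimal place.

sin θ = |n·v| / (|n||v|) = |-4| / (√34 · √19) = 0.15738.
θ ≈ 9.1°.

9.1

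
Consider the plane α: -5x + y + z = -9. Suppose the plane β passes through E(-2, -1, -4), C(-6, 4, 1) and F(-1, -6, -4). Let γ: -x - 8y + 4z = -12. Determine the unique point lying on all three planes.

(0, -2, -7)

EC = (-4, 5, 5), EF = (1, -5, 0); a normal to β is EC × EF = (25, 5, 15).
Using E: β has equation 25x + 5y + 15z = -115.
Solving the 3×3 linear system -5x + y + z = -9, 25x + 5y + 15z = -115, -x - 8y + 4z = -12 (e.g. by elimination or Cramer's rule, determinant = -1010) gives (0, -2, -7).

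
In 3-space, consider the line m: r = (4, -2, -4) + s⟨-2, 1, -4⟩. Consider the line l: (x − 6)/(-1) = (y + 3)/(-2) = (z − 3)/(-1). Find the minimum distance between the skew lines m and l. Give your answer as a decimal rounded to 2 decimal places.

1.43

l has direction (-1, -2, -1) through (6, -3, 3).
Common perpendicular direction n = (-2, 1, -4) × (-1, -2, -1) = (-9, 2, 5).
With w = (6, -3, 3) − (4, -2, -4) = (2, -1, 7), w · n = 15.
Distance = |w · n| / |n| = |15| / √110 ≈ 1.43.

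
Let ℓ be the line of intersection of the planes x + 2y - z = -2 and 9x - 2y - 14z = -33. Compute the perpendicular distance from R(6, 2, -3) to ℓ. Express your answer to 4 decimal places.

8.0435

Direction of ℓ: (1, 2, -1) × (9, -2, -14) = (-30, 5, -20).
A point on ℓ: solving the two plane equations with x = 7 gives (7, -1, 7).
Taking (7, -1, 7) on ℓ with direction v = (-30, 5, -20): w = R − (7, -1, 7) = (-1, 3, -10), and w × v = (-10, 280, 85).
Distance = |w × v| / |v| = √85725 / √1325 ≈ 8.0435.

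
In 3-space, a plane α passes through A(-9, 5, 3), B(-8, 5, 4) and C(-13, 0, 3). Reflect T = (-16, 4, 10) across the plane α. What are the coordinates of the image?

(-6, -4, 0)

AB = (1, 0, 1), AC = (-4, -5, 0); a normal to α is AB × AC = (5, -4, -5).
Using A: α has equation 5x - 4y - 5z = -80.
λ = (n·T − d)/|n|² = (-146 − (-80))/66 = -1.
Reflection = T − 2λn = (-16, 4, 10) − (-2)·(5, -4, -5) = (-6, -4, 0).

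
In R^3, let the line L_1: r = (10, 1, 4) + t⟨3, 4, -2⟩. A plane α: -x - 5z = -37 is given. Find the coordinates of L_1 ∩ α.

(7, -3, 6)

Substitute r = (10, 1, 4) + t(3, 4, -2) into the plane: -30 + 7t = -37, so t = -1.
Intersection: (10, 1, 4) + (-1)·(3, 4, -2) = (7, -3, 6).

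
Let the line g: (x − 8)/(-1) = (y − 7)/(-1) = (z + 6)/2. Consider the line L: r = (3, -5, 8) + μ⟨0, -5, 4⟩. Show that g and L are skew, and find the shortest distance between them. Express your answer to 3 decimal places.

0.912

g has direction (-1, -1, 2) through (8, 7, -6).
Common perpendicular direction n = (-1, -1, 2) × (0, -5, 4) = (6, 4, 5).
With w = (3, -5, 8) − (8, 7, -6) = (-5, -12, 14), w · n = -8.
Since n ≠ 0 the lines are not parallel, and w · n = -8 ≠ 0 so they do not intersect; hence they are skew.
Distance = |w · n| / |n| = |-8| / √77 ≈ 0.912.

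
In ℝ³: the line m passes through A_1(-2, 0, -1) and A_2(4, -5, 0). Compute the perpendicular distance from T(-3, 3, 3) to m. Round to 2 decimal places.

A direction vector for m is A_2 − A_1 = (6, -5, 1).
Taking (-2, 0, -1) on m with direction v = (6, -5, 1): w = T − (-2, 0, -1) = (-1, 3, 4), and w × v = (23, 25, -13).
Distance = |w × v| / |v| = √1323 / √62 ≈ 4.62.

4.62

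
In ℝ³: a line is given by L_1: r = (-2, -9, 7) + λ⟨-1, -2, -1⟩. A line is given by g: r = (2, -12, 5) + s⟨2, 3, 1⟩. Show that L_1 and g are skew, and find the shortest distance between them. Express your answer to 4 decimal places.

Common perpendicular direction n = (-1, -2, -1) × (2, 3, 1) = (1, -1, 1).
With w = (2, -12, 5) − (-2, -9, 7) = (4, -3, -2), w · n = 5.
Since n ≠ 0 the lines are not parallel, and w · n = 5 ≠ 0 so they do not intersect; hence they are skew.
Distance = |w · n| / |n| = |5| / √3 ≈ 2.8868.

2.8868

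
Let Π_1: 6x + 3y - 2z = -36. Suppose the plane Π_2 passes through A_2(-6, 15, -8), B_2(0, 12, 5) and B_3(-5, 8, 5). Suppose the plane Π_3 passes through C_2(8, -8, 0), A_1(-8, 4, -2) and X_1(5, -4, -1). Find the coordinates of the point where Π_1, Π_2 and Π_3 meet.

A_2B_2 = (6, -3, 13), A_2B_3 = (1, -7, 13); a normal to Π_2 is A_2B_2 × A_2B_3 = (52, -65, -39).
Using A_2: Π_2 has equation 52x - 65y - 39z = -975.
C_2A_1 = (-16, 12, -2), C_2X_1 = (-3, 4, -1); a normal to Π_3 is C_2A_1 × C_2X_1 = (-4, -10, -28).
Using C_2: Π_3 has equation -4x - 10y - 28z = 48.
Solving the 3×3 linear system 6x + 3y - 2z = -36, 52x - 65y - 39z = -975, -4x - 10y - 28z = 48 (e.g. by elimination or Cramer's rule, determinant = 14976) gives (-11, 8, -3).

(-11, 8, -3)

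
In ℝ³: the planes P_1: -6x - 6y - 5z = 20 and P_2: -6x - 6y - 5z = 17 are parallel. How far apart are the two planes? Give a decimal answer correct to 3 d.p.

0.305

Same normal n = (-6, -6, -5) with |n| = √97; distance = |20 − 17| / |n| = 3/√97 ≈ 0.305.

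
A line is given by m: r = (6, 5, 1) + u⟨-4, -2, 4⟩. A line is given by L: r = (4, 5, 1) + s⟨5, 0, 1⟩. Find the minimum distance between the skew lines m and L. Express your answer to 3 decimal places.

Common perpendicular direction n = (-4, -2, 4) × (5, 0, 1) = (-2, 24, 10).
With w = (4, 5, 1) − (6, 5, 1) = (-2, 0, 0), w · n = 4.
Distance = |w · n| / |n| = |4| / √680 ≈ 0.153.

0.153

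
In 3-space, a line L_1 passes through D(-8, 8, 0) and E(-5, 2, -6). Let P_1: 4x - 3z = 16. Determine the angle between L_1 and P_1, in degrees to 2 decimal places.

A direction vector for L_1 is E − D = (3, -6, -6).
sin θ = |n·v| / (|n||v|) = |30| / (√25 · √81) = 0.66667.
θ ≈ 41.81°.

41.81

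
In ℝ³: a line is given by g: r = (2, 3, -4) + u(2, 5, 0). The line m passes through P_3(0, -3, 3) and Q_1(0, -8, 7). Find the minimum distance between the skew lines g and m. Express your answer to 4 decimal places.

A direction vector for m is Q_1 − P_3 = (0, -5, 4).
Common perpendicular direction n = (2, 5, 0) × (0, -5, 4) = (20, -8, -10).
With w = (0, -3, 3) − (2, 3, -4) = (-2, -6, 7), w · n = -62.
Distance = |w · n| / |n| = |-62| / √564 ≈ 2.6107.

2.6107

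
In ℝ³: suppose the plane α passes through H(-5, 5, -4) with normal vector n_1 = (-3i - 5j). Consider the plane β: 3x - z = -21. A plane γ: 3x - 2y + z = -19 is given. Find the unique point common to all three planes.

α: n_1·r = n_1·H gives -3x - 5y = -10.
Solving the 3×3 linear system -3x - 5y = -10, 3x - z = -21, 3x - 2y + z = -19 (e.g. by elimination or Cramer's rule, determinant = 36) gives (-5, 5, 6).

(-5, 5, 6)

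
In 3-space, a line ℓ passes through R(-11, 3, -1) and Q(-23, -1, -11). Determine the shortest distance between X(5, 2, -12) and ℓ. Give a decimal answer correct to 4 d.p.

A direction vector for ℓ is Q − R = (-12, -4, -10).
Taking (-11, 3, -1) on ℓ with direction v = (-12, -4, -10): w = X − (-11, 3, -1) = (16, -1, -11), and w × v = (-34, 292, -76).
Distance = |w × v| / |v| = √92196 / √260 ≈ 18.8308.

18.8308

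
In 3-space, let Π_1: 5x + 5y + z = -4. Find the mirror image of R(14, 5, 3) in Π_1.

λ = (n·R − d)/|n|² = (98 − (-4))/51 = 2.
Reflection = R − 2λn = (14, 5, 3) − 4·(5, 5, 1) = (-6, -15, -1).

(-6, -15, -1)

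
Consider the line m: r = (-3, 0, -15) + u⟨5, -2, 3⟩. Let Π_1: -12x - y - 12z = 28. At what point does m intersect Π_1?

Substitute r = (-3, 0, -15) + t(5, -2, 3) into the plane: 216 + (-94)t = 28, so t = 2.
Intersection: (-3, 0, -15) + 2·(5, -2, 3) = (7, -4, -9).

(7, -4, -9)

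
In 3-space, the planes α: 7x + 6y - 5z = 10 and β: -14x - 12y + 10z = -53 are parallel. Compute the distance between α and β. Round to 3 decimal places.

Rescale β by 1/(-2): 7x + 6y - 5z = 53/2. Then distance = |10 − (53/2)| / √110 ≈ 1.573.

1.573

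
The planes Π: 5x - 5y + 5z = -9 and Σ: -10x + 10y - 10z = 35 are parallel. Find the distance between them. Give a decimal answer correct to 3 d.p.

0.981

Rescale Σ by 1/(-2): 5x - 5y + 5z = -35/2. Then distance = |-9 − (-35/2)| / √75 ≈ 0.981.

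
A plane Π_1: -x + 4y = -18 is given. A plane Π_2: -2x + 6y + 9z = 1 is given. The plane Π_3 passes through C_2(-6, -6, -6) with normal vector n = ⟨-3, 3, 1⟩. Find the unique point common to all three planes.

Π_3: n·r = n·C_2 gives -3x + 3y + z = -6.
Solving the 3×3 linear system -x + 4y = -18, -2x + 6y + 9z = 1, -3x + 3y + z = -6 (e.g. by elimination or Cramer's rule, determinant = -79) gives (-2, -5, 3).

(-2, -5, 3)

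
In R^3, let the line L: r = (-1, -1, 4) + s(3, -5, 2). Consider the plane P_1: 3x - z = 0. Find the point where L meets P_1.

Substitute r = (-1, -1, 4) + t(3, -5, 2) into the plane: -7 + 7t = 0, so t = 1.
Intersection: (-1, -1, 4) + 1·(3, -5, 2) = (2, -6, 6).

(2, -6, 6)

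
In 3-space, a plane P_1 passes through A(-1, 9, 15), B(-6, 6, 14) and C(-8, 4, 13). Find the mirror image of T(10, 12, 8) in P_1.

(12, 6, 16)

AB = (-5, -3, -1), AC = (-7, -5, -2); a normal to P_1 is AB × AC = (1, -3, 4).
Using A: P_1 has equation x - 3y + 4z = 32.
λ = (n·T − d)/|n|² = (6 − 32)/26 = -1.
Reflection = T − 2λn = (10, 12, 8) − (-2)·(1, -3, 4) = (12, 6, 16).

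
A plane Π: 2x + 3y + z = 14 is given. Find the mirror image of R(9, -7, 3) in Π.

λ = (n·R − d)/|n|² = (0 − 14)/14 = -1.
Reflection = R − 2λn = (9, -7, 3) − (-2)·(2, 3, 1) = (13, -1, 5).

(13, -1, 5)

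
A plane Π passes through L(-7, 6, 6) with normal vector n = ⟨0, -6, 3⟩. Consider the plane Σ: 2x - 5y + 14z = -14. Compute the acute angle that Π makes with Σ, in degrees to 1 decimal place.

44.3

Π: n·r = n·L gives -6y + 3z = -18.
cos θ = |n₁·n₂| / (|n₁||n₂|) = |72| / (√45 · √225).
θ = arccos(0.71554) ≈ 44.3°.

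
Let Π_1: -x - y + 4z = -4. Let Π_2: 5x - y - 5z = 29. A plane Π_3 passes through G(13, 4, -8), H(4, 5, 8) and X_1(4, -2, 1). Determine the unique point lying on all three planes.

(4, -4, -1)

GH = (-9, 1, 16), GX_1 = (-9, -6, 9); a normal to Π_3 is GH × GX_1 = (105, -63, 63).
Using G: Π_3 has equation 105x - 63y + 63z = 609.
Solving the 3×3 linear system -x - y + 4z = -4, 5x - y - 5z = 29, 105x - 63y + 63z = 609 (e.g. by elimination or Cramer's rule, determinant = 378) gives (4, -4, -1).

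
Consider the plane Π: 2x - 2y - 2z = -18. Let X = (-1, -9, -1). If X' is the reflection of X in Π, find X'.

(-13, 3, 11)

λ = (n·X − d)/|n|² = (18 − (-18))/12 = 3.
Reflection = X − 2λn = (-1, -9, -1) − 6·(2, -2, -2) = (-13, 3, 11).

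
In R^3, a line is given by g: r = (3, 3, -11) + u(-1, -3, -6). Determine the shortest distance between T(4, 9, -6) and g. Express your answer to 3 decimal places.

Taking (3, 3, -11) on g with direction v = (-1, -3, -6): w = T − (3, 3, -11) = (1, 6, 5), and w × v = (-21, 1, 3).
Distance = |w × v| / |v| = √451 / √46 ≈ 3.131.

3.131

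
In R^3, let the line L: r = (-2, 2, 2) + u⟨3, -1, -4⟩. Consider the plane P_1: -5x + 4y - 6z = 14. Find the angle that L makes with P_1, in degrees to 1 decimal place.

6.4

sin θ = |n·v| / (|n||v|) = |5| / (√77 · √26) = 0.11175.
θ ≈ 6.4°.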